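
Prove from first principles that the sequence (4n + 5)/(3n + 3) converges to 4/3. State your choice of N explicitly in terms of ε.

N = (1/3)/ε

Fix ε > 0. For n ≥ 1, |(4n + 5)/(3n + 3) − (4/3)| = |3|/(3(3n + 3)) = 3/(3(3n + 3)).
Since 3n + 3 ≥ 3n for n ≥ 1, this is ≤ 3/(3·3n) = (1/3)/n.
So |(4n + 5)/(3n + 3) − (4/3)| < ε whenever n > (1/3)/ε.
Take N = (1/3)/ε. If n > N then |(4n + 5)/(3n + 3) − (4/3)| ≤ (1/3)/n < ε.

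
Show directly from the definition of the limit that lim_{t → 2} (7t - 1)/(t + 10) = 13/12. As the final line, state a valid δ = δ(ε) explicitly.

Fix ε > 0. We want δ > 0 with 0 < |t − 2| < δ ⇒ |(7t - 1)/(t + 10) − (13/12)| < ε.
Combining over a common denominator, (7t - 1)/(t + 10) − (13/12) = [(7t - 1)·12 − 13·(t + 10)] / [12·(t + 10)] = 71(t − 2) / (12(t + 10)).
So |(7t - 1)/(t + 10) − (13/12)| = 71|t − 2| / (12·|t + 10|).
Require δ ≤ 6, so |t + 10| ≥ |12| − |t − 2| > 12 − 6 = 6.
Hence |(7t - 1)/(t + 10) − (13/12)| < 71|t − 2|/(12·6) = (71/72)|t − 2|, which is < ε once |t − 2| < (72/71)ε.
Take δ = min(6, (72/71)ε). Then 0 < |t − 2| < δ forces both bounds, so |(7t - 1)/(t + 10) − (13/12)| < ε.

δ = min(6, (72/71)ε)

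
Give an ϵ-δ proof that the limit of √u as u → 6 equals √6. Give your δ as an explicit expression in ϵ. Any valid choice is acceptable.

δ = min(6, √6·ϵ)

Fix ϵ > 0. We want δ > 0 such that 0 < |u − 6| < δ implies |√u − √6| < ϵ.
Rationalise: √u − √6 = (u − 6)/(√u + √6), so |√u − √6| = |u − 6|/(√u + √6).
Restrict δ ≤ 6 so that |u − 6| < 6 forces u > 0, and then √u + √6 > √6.
Hence |√u − √6| < |u − 6|/√6, which is < ϵ once |u − 6| < √6·ϵ.
Take δ = min(6, √6·ϵ). If 0 < |u − 6| < δ then u > 0 and |√u − √6| < |u − 6|/√6 < ϵ.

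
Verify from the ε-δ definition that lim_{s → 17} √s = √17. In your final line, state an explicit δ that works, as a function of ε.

Suppose ε > 0. We want δ > 0 such that 0 < |s − 17| < δ implies |√s − √17| < ε.
Multiplying by the conjugate, |√s − √17| = |s − 17|/(√s + √17).
Restrict δ ≤ 17 so that |s − 17| < 17 forces s > 0, and then √s + √17 > √17.
Hence |√s − √17| < |s − 17|/√17, which is < ε once |s − 17| < √17·ε.
Take δ = min(17, √17·ε). If 0 < |s − 17| < δ then s > 0 and |√s − √17| < |s − 17|/√17 < ε.

δ = min(17, √17·ε)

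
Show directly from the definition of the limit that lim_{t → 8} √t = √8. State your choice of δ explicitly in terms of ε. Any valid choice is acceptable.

Suppose ε > 0. We want δ > 0 such that 0 < |t − 8| < δ implies |√t − √8| < ε.
Rationalise: √t − √8 = (t − 8)/(√t + √8), so |√t − √8| = |t − 8|/(√t + √8).
Restrict δ ≤ 8 so that |t − 8| < 8 forces t > 0, and then √t + √8 > √8.
Hence |√t − √8| < |t − 8|/√8, which is < ε once |t − 8| < √8·ε.
Take δ = min(8, √8·ε). If 0 < |t − 8| < δ then t > 0 and |√t − √8| < |t − 8|/√8 < ε.

δ = min(8, √8·ε)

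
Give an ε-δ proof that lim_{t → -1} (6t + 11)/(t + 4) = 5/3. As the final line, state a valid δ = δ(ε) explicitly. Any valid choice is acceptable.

Let ε > 0 be given. We want δ > 0 with 0 < |t + 1| < δ ⇒ |(6t + 11)/(t + 4) − (5/3)| < ε.
Combining over a common denominator, (6t + 11)/(t + 4) − (5/3) = [(6t + 11)·3 − 5·(t + 4)] / [3·(t + 4)] = 13(t + 1) / (3(t + 4)).
So |(6t + 11)/(t + 4) − (5/3)| = 13|t + 1| / (3·|t + 4|).
Restrict δ ≤ 3/2. Then |t + 1| < 3/2 gives |t + 4| = |(t + 1) + 3| ≥ 3 − 3/2 = 3/2.
Hence |(6t + 11)/(t + 4) − (5/3)| < 13|t + 1|/(3·(3/2)) = (26/9)|t + 1|, which is < ε once |t + 1| < (9/26)ε.
Take δ = min(3/2, (9/26)ε). Then 0 < |t + 1| < δ forces both bounds, so |(6t + 11)/(t + 4) − (5/3)| < ε.

δ = min(3/2, (9/26)ε)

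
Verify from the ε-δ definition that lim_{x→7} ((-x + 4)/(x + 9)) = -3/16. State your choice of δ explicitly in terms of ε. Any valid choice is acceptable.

Let ε > 0 be given. We want δ > 0 with 0 < |x − 7| < δ ⇒ |(-x + 4)/(x + 9) + 3/16| < ε.
Combining over a common denominator, (-x + 4)/(x + 9) + 3/16 = [(-x + 4)·16 − (-3)·(x + 9)] / [16·(x + 9)] = -13(x − 7) / (16(x + 9)).
So |(-x + 4)/(x + 9) + 3/16| = 13|x − 7| / (16·|x + 9|).
Restrict δ ≤ 8. Then |x − 7| < 8 gives |x + 9| = |(x − 7) + 16| ≥ 16 − 8 = 8.
Hence |(-x + 4)/(x + 9) + 3/16| < 13|x − 7|/(16·8) = (13/128)|x − 7|, which is < ε once |x − 7| < (128/13)ε.
Take δ = min(8, (128/13)ε). Then 0 < |x − 7| < δ forces both bounds, so |(-x + 4)/(x + 9) + 3/16| < ε.

δ = min(8, (128/13)ε)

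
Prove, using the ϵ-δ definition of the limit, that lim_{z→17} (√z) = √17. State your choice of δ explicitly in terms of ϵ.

δ = min(17, √17·ϵ)

Let ϵ > 0. We want δ > 0 such that 0 < |z − 17| < δ implies |√z − √17| < ϵ.
Multiplying by the conjugate, |√z − √17| = |z − 17|/(√z + √17).
Restrict δ ≤ 17 so that |z − 17| < 17 forces z > 0, and then √z + √17 > √17.
Hence |√z − √17| < |z − 17|/√17, which is < ϵ once |z − 17| < √17·ϵ.
Take δ = min(17, √17·ϵ). If 0 < |z − 17| < δ then z > 0 and |√z − √17| < |z − 17|/√17 < ϵ.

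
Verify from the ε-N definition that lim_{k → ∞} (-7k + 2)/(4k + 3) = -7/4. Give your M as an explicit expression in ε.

M = (29/16)/ε

Let ε > 0. For k ≥ 1, |(-7k + 2)/(4k + 3) + 7/4| = |29|/(4(4k + 3)) = 29/(4(4k + 3)).
Since 4k + 3 ≥ 4k for k ≥ 1, this is ≤ 29/(4·4k) = (29/16)/k.
So |(-7k + 2)/(4k + 3) + 7/4| < ε whenever k > (29/16)/ε.
Take M = (29/16)/ε. If k > M then |(-7k + 2)/(4k + 3) + 7/4| ≤ (29/16)/k < ε.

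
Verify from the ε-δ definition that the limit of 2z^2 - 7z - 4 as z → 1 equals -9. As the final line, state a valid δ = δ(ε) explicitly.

δ = min(1, ε/9)

Let ε > 0 be given. We want δ > 0 such that 0 < |z − 1| < δ implies |(2z^2 - 7z - 4) + 9| < ε.
(2z^2 - 7z - 4) + 9 = 2z^2 - 7z + 5 = (z − 1)(2z - 5).
So |(2z^2 - 7z - 4) + 9| = |z − 1|·|2z - 5|.
Assume first that |z − 1| < 1, so |z| < 2. Then |2z - 5| ≤ 2·2 + 5 = 9.
Hence |(2z^2 - 7z - 4) + 9| ≤ 9|z − 1| < ε provided |z − 1| < ε/9.
Take δ = min(1, ε/9). Then 0 < |z − 1| < δ gives both |z − 1| < 1 and |z − 1| < ε/9, so |(2z^2 - 7z - 4) + 9| < ε.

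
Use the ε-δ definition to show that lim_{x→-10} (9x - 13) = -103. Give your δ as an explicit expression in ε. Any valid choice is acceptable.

Let ε > 0 be given. We need δ > 0 so that 0 < |x + 10| < δ implies |(9x - 13) + 103| < ε.
|(9x - 13) + 103| = |9x + 90| = 9|x + 10|.
Thus it suffices that |x + 10| < ε/9.
Choosing δ = ε/9 gives |(9x - 13) + 103| = 9|x + 10| < ε whenever |x + 10| < δ.

δ = ε/9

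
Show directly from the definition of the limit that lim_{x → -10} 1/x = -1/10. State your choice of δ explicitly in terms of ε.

δ = min(5, 50ε)

Let ε > 0 be given. We seek δ > 0 such that 0 < |x + 10| < δ implies |1/x + 1/10| < ε.
|1/x + 1/10| = |-10 − x|/(10·|x|) = |x + 10|/(10|x|).
Require δ ≤ 5 so that |x| > 10 − 5 = 5, hence 10|x| > 50.
Then |1/x + 1/10| < |x + 10|/50, which is < ε when |x + 10| < 50ε.
Take δ = min(5, 50ε). Then 0 < |x + 10| < δ gives both |x + 10| < 5 and |x + 10| < 50ε, so |1/x + 1/10| < ε.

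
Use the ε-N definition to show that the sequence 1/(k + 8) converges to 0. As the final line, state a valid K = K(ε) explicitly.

K = 1/ε

Suppose ε > 0. For k ≥ 1, |1/(k + 8) − 0| = 1/(k + 8) ≤ 1/k.
We need 1/k < ε, i.e. k > 1/ε.
Take K = 1/ε. If k > K then |1/(k + 8)| ≤ 1/k < ε.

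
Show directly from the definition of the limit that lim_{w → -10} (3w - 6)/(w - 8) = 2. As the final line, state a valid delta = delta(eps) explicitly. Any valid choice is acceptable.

delta = min(9, 9eps)

Let eps > 0. We want delta > 0 with 0 < |w + 10| < delta ⇒ |(3w - 6)/(w - 8) − 2| < eps.
Combining over a common denominator, (3w - 6)/(w - 8) − 2 = [(3w - 6)·(-18) − (-36)·(w - 8)] / [(-18)·(w - 8)] = -18(w + 10) / ((-18)(w - 8)).
So |(3w - 6)/(w - 8) − 2| = 18|w + 10| / (18·|w − 8|).
Restrict delta ≤ 9. Then |w + 10| < 9 gives |w − 8| = |(w + 10) + (-18)| ≥ 18 − 9 = 9.
Hence |(3w - 6)/(w - 8) − 2| < 18|w + 10|/(18·9) = (1/9)|w + 10|, which is < eps once |w + 10| < 9eps.
Take delta = min(9, 9eps). Then 0 < |w + 10| < delta forces both bounds, so |(3w - 6)/(w - 8) − 2| < eps.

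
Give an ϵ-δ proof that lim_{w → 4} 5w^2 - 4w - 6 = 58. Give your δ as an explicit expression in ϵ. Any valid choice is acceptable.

Let ϵ > 0 be given. We want δ > 0 such that 0 < |w − 4| < δ implies |(5w^2 - 4w - 6) − 58| < ϵ.
(5w^2 - 4w - 6) − 58 = 5w^2 - 4w - 64 = (w − 4)(5w + 16).
So |(5w^2 - 4w - 6) − 58| = |w − 4|·|5w + 16|.
Require δ ≤ 2. Then |w − 4| < 2 gives |w| < 6, and by the triangle inequality |5w + 16| ≤ 5·6 + 16 = 46.
Hence |(5w^2 - 4w - 6) − 58| ≤ 46|w − 4| < ϵ provided |w − 4| < ϵ/46.
Take δ = min(2, ϵ/46). Then 0 < |w − 4| < δ gives both |w − 4| < 2 and |w − 4| < ϵ/46, so |(5w^2 - 4w - 6) − 58| < ϵ.

δ = min(2, ϵ/46)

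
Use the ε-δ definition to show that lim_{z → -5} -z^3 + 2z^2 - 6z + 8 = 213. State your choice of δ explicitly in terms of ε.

Let ε > 0 be given. We want δ > 0 such that 0 < |z + 5| < δ implies |(-z^3 + 2z^2 - 6z + 8) − 213| < ε.
(-z^3 + 2z^2 - 6z + 8) − 213 = -z^3 + 2z^2 - 6z - 205 = (z + 5)(-z^2 + 7z - 41).
So |(-z^3 + 2z^2 - 6z + 8) − 213| = |z + 5|·|-z^2 + 7z - 41|.
Require δ ≤ 2. Then |z + 5| < 2 gives |z| < 7, and by the triangle inequality |-z^2 + 7z - 41| ≤ 7^2 + 7·7 + 41 = 139.
Hence |(-z^3 + 2z^2 - 6z + 8) − 213| ≤ 139|z + 5| < ε provided |z + 5| < ε/139.
Choosing δ = min(2, ε/139) ensures both conditions, hence |(-z^3 + 2z^2 - 6z + 8) − 213| < ε.

δ = min(2, ε/139)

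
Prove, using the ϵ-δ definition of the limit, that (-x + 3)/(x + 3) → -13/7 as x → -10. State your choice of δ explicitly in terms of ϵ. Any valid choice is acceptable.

δ = min(7/2, (49/12)ϵ)

Suppose ϵ > 0. We want δ > 0 with 0 < |x + 10| < δ ⇒ |(-x + 3)/(x + 3) + 13/7| < ϵ.
Combining over a common denominator, (-x + 3)/(x + 3) + 13/7 = [(-x + 3)·(-7) − 13·(x + 3)] / [(-7)·(x + 3)] = -6(x + 10) / ((-7)(x + 3)).
So |(-x + 3)/(x + 3) + 13/7| = 6|x + 10| / (7·|x + 3|).
Restrict δ ≤ 7/2. Then |x + 10| < 7/2 gives |x + 3| = |(x + 10) + (-7)| ≥ 7 − 7/2 = 7/2.
Hence |(-x + 3)/(x + 3) + 13/7| < 6|x + 10|/(7·(7/2)) = (12/49)|x + 10|, which is < ϵ once |x + 10| < (49/12)ϵ.
Take δ = min(7/2, (49/12)ϵ). Then 0 < |x + 10| < δ forces both bounds, so |(-x + 3)/(x + 3) + 13/7| < ϵ.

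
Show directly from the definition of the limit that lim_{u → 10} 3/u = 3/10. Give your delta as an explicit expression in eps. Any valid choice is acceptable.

delta = min(5, (50/3)eps)

Let eps > 0. We seek delta > 0 such that 0 < |u − 10| < delta implies |3/u − (3/10)| < eps.
|3/u − (3/10)| = 3·|10 − u|/(10·|u|) = 3|u − 10|/(10|u|).
Restrict delta ≤ 5. Then |u − 10| < 5 gives |u| > 5, so 10|u| > 50.
Then |3/u − (3/10)| < 3|u − 10|/50, which is < eps when |u − 10| < (50/3)eps.
Take delta = min(5, (50/3)eps). Then 0 < |u − 10| < delta gives both |u − 10| < 5 and |u − 10| < (50/3)eps, so |3/u − (3/10)| < eps.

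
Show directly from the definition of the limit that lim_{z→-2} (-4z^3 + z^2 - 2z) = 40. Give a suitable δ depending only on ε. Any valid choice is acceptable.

Let ε > 0 be given. We want δ > 0 such that 0 < |z + 2| < δ implies |(-4z^3 + z^2 - 2z) − 40| < ε.
(-4z^3 + z^2 - 2z) − 40 = -4z^3 + z^2 - 2z - 40 = (z + 2)(-4z^2 + 9z - 20).
So |(-4z^3 + z^2 - 2z) − 40| = |z + 2|·|-4z^2 + 9z - 20|.
Require δ ≤ 1. Then |z + 2| < 1 gives |z| < 3, and by the triangle inequality |-4z^2 + 9z - 20| ≤ 4·3^2 + 9·3 + 20 = 83.
Hence |(-4z^3 + z^2 - 2z) − 40| ≤ 83|z + 2| < ε provided |z + 2| < ε/83.
Take δ = min(1, ε/83). Then 0 < |z + 2| < δ gives both |z + 2| < 1 and |z + 2| < ε/83, so |(-4z^3 + z^2 - 2z) − 40| < ε.

δ = min(1, ε/83)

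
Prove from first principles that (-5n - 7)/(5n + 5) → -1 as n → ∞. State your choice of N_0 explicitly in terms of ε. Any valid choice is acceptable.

Suppose ε > 0. For n ≥ 1, |(-5n - 7)/(5n + 5) + 1| = |-10|/(5(5n + 5)) = 10/(5(5n + 5)).
Since 5n + 5 ≥ 5n for n ≥ 1, this is ≤ 10/(5·5n) = (2/5)/n.
So |(-5n - 7)/(5n + 5) + 1| < ε whenever n > (2/5)/ε.
Take N_0 = (2/5)/ε. If n > N_0 then |(-5n - 7)/(5n + 5) + 1| ≤ (2/5)/n < ε.

N_0 = (2/5)/ε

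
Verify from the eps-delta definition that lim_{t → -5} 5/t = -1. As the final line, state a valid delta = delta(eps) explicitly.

delta = min(5/2, (5/2)eps)

Let eps > 0 be given. We seek delta > 0 such that 0 < |t + 5| < delta implies |5/t + 1| < eps.
|5/t + 1| = 5·|-5 − t|/(5·|t|) = 5|t + 5|/(5|t|).
Require delta ≤ 5/2 so that |t| > 5 − 5/2 = 5/2, hence 5|t| > 25/2.
Then |5/t + 1| < 5|t + 5|/(25/2), which is < eps when |t + 5| < (5/2)eps.
Take delta = min(5/2, (5/2)eps). Then 0 < |t + 5| < delta gives both |t + 5| < 5/2 and |t + 5| < (5/2)eps, so |5/t + 1| < eps.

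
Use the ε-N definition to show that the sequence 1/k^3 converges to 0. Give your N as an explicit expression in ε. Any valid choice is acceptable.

N = (1/ε)^{1/3}

Let ε > 0. For k ≥ 1, |1/k^3 − 0| = 1/k^3.
1/k^3 < ε ⇔ k^3 > 1/ε ⇔ k > (1/ε)^{1/3}.
Take N = (1/ε)^{1/3}. Then k > N implies 1/k^3 < ε.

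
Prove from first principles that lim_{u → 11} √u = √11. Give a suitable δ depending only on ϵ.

Let ϵ > 0 be given. We want δ > 0 such that 0 < |u − 11| < δ implies |√u − √11| < ϵ.
Rationalise: √u − √11 = (u − 11)/(√u + √11), so |√u − √11| = |u − 11|/(√u + √11).
Restrict δ ≤ 11 so that |u − 11| < 11 forces u > 0, and then √u + √11 > √11.
Hence |√u − √11| < |u − 11|/√11, which is < ϵ once |u − 11| < √11·ϵ.
Take δ = min(11, √11·ϵ). If 0 < |u − 11| < δ then u > 0 and |√u − √11| < |u − 11|/√11 < ϵ.

δ = min(11, √11·ϵ)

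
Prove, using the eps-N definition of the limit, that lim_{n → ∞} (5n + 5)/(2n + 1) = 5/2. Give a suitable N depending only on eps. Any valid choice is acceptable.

Let eps > 0 be given. For n ≥ 1, |(5n + 5)/(2n + 1) − (5/2)| = |5|/(2(2n + 1)) = 5/(2(2n + 1)).
Since 2n + 1 ≥ 2n for n ≥ 1, this is ≤ 5/(2·2n) = (5/4)/n.
So |(5n + 5)/(2n + 1) − (5/2)| < eps whenever n > (5/4)/eps.
Take N = (5/4)/eps. If n > N then |(5n + 5)/(2n + 1) − (5/2)| ≤ (5/4)/n < eps.

N = (5/4)/eps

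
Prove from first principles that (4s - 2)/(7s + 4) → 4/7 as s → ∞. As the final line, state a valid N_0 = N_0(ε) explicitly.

Fix ε > 0. We seek N_0 > 0 such that s > N_0 implies |(4s - 2)/(7s + 4) − (4/7)| < ε.
(4s - 2)/(7s + 4) − (4/7) = (7(4s - 2) − 4(7s + 4)) / (7(7s + 4)) = -30/(7(7s + 4)).
For s > 0 we have 7s + 4 > 7s, so |(4s - 2)/(7s + 4) − (4/7)| = 30/(7(7s + 4)) < 30/(7·7s) = (30/49)/s.
Thus |(4s - 2)/(7s + 4) − (4/7)| < ε whenever s > (30/49)/ε.
Take N_0 = (30/49)/ε. If s > N_0 then |(4s - 2)/(7s + 4) − (4/7)| < (30/49)/s < ε.

N_0 = (30/49)/ε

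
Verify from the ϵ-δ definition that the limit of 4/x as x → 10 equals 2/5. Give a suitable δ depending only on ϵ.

Suppose ϵ > 0. We seek δ > 0 such that 0 < |x − 10| < δ implies |4/x − (2/5)| < ϵ.
|4/x − (2/5)| = 4·|10 − x|/(10·|x|) = 4|x − 10|/(10|x|).
Restrict δ ≤ 5. Then |x − 10| < 5 gives |x| > 5, so 10|x| > 50.
Then |4/x − (2/5)| < 4|x − 10|/50, which is < ϵ when |x − 10| < (25/2)ϵ.
Take δ = min(5, (25/2)ϵ). Then 0 < |x − 10| < δ gives both |x − 10| < 5 and |x − 10| < (25/2)ϵ, so |4/x − (2/5)| < ϵ.

δ = min(5, (25/2)ϵ)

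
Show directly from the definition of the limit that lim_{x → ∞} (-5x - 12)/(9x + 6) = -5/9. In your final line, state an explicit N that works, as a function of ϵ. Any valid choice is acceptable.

Let ϵ > 0. We seek N > 0 such that x > N implies |(-5x - 12)/(9x + 6) + 5/9| < ϵ.
(-5x - 12)/(9x + 6) + 5/9 = (9(-5x - 12) − (-5)(9x + 6)) / (9(9x + 6)) = -78/(9(9x + 6)).
For x > 0 we have 9x + 6 > 9x, so |(-5x - 12)/(9x + 6) + 5/9| = 78/(9(9x + 6)) < 78/(9·9x) = (26/27)/x.
Thus |(-5x - 12)/(9x + 6) + 5/9| < ϵ whenever x > (26/27)/ϵ.
Take N = (26/27)/ϵ. If x > N then |(-5x - 12)/(9x + 6) + 5/9| < (26/27)/x < ϵ.

N = (26/27)/ϵ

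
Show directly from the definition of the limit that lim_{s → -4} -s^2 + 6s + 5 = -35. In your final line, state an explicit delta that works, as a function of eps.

Fix eps > 0. We want delta > 0 such that 0 < |s + 4| < delta implies |(-s^2 + 6s + 5) + 35| < eps.
(-s^2 + 6s + 5) + 35 = -s^2 + 6s + 40 = (s + 4)(-s + 10).
So |(-s^2 + 6s + 5) + 35| = |s + 4|·|-s + 10|.
Assume first that |s + 4| < 2, so |s| < 6. Then |-s + 10| ≤ 6 + 10 = 16.
Hence |(-s^2 + 6s + 5) + 35| ≤ 16|s + 4| < eps provided |s + 4| < eps/16.
Take delta = min(2, eps/16). Then 0 < |s + 4| < delta gives both |s + 4| < 2 and |s + 4| < eps/16, so |(-s^2 + 6s + 5) + 35| < eps.

delta = min(2, eps/16)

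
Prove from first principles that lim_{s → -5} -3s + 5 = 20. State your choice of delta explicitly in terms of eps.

Suppose eps > 0. We need delta > 0 so that 0 < |s + 5| < delta implies |(-3s + 5) − 20| < eps.
|(-3s + 5) − 20| = |-3s - 15| = 3|s + 5|.
So 3|s + 5| < eps exactly when |s + 5| < eps/3.
Choosing delta = eps/3 gives |(-3s + 5) − 20| = 3|s + 5| < eps whenever |s + 5| < delta.

delta = eps/3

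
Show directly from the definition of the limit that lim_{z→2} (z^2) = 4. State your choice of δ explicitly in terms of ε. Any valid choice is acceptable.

Suppose ε > 0. We seek δ > 0 with 0 < |z − 2| < δ ⇒ |z^2 − 4| < ε.
Factor: z^2 − 4 = (z − 2)(z + 2), so |z^2 − 4| = |z − 2|·|z + 2|.
Impose δ ≤ 1 so that |z| < 3; then |z + 2| ≤ 5.
Hence |z^2 − 4| ≤ 5|z − 2|, which is < ε once |z − 2| < ε/5.
Take δ = min(1, ε/5). If 0 < |z − 2| < δ then both bounds hold and |z^2 − 4| ≤ 5|z − 2| < 5·(ε/5) = ε.

δ = min(1, ε/5)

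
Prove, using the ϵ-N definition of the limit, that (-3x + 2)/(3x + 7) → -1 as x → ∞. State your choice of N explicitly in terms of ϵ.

N = 3/ϵ

Suppose ϵ > 0. We seek N > 0 such that x > N implies |(-3x + 2)/(3x + 7) + 1| < ϵ.
(-3x + 2)/(3x + 7) + 1 = (3(-3x + 2) − (-3)(3x + 7)) / (3(3x + 7)) = 27/(3(3x + 7)).
For x > 0 we have 3x + 7 > 3x, so |(-3x + 2)/(3x + 7) + 1| = 27/(3(3x + 7)) < 27/(3·3x) = 3/x.
Thus |(-3x + 2)/(3x + 7) + 1| < ϵ whenever x > 3/ϵ.
Take N = 3/ϵ. If x > N then |(-3x + 2)/(3x + 7) + 1| < 3/x < ϵ.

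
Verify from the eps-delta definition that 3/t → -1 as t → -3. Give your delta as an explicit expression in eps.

delta = min(3/2, (3/2)eps)

Let eps > 0 be given. We seek delta > 0 such that 0 < |t + 3| < delta implies |3/t + 1| < eps.
|3/t + 1| = 3·|-3 − t|/(3·|t|) = 3|t + 3|/(3|t|).
Require delta ≤ 3/2 so that |t| > 3 − 3/2 = 3/2, hence 3|t| > 9/2.
Then |3/t + 1| < 3|t + 3|/(9/2), which is < eps when |t + 3| < (3/2)eps.
Take delta = min(3/2, (3/2)eps). Then 0 < |t + 3| < delta gives both |t + 3| < 3/2 and |t + 3| < (3/2)eps, so |3/t + 1| < eps.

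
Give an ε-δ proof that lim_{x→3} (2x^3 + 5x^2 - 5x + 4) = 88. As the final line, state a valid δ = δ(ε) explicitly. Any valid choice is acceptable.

δ = min(2, ε/133)

Fix ε > 0. We want δ > 0 such that 0 < |x − 3| < δ implies |(2x^3 + 5x^2 - 5x + 4) − 88| < ε.
(2x^3 + 5x^2 - 5x + 4) − 88 = 2x^3 + 5x^2 - 5x - 84 = (x − 3)(2x^2 + 11x + 28).
So |(2x^3 + 5x^2 - 5x + 4) − 88| = |x − 3|·|2x^2 + 11x + 28|.
Require δ ≤ 2. Then |x − 3| < 2 gives |x| < 5, and by the triangle inequality |2x^2 + 11x + 28| ≤ 2·5^2 + 11·5 + 28 = 133.
Hence |(2x^3 + 5x^2 - 5x + 4) − 88| ≤ 133|x − 3| < ε provided |x − 3| < ε/133.
Take δ = min(2, ε/133). Then 0 < |x − 3| < δ gives both |x − 3| < 2 and |x − 3| < ε/133, so |(2x^3 + 5x^2 - 5x + 4) − 88| < ε.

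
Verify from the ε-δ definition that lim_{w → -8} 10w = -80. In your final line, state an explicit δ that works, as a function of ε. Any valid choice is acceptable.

δ = ε/10

Suppose ε > 0. We need δ > 0 so that 0 < |w + 8| < δ implies |(10w) + 80| < ε.
|(10w) + 80| = |10w + 80| = 10|w + 8|.
So 10|w + 8| < ε exactly when |w + 8| < ε/10.
Choosing δ = ε/10 gives |(10w) + 80| = 10|w + 8| < ε whenever |w + 8| < δ.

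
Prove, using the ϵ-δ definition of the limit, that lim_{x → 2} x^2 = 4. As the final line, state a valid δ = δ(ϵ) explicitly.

δ = min(1, ϵ/5)

Let ϵ > 0 be given. We seek δ > 0 with 0 < |x − 2| < δ ⇒ |x^2 − 4| < ϵ.
Factor: x^2 − 4 = (x − 2)(x + 2), so |x^2 − 4| = |x − 2|·|x + 2|.
Restrict δ ≤ 1. Then |x − 2| < 1 gives |x| < 3, so by the triangle inequality |x + 2| ≤ 3 + 2 = 5.
Hence |x^2 − 4| ≤ 5|x − 2|, which is < ϵ once |x − 2| < ϵ/5.
Take δ = min(1, ϵ/5). If 0 < |x − 2| < δ then both bounds hold and |x^2 − 4| ≤ 5|x − 2| < 5·(ϵ/5) = ϵ.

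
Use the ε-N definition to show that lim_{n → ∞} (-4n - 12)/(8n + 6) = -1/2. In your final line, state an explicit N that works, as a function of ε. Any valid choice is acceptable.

N = (9/8)/ε

Let ε > 0. For n ≥ 1, |(-4n - 12)/(8n + 6) + 1/2| = |-72|/(8(8n + 6)) = 72/(8(8n + 6)).
Since 8n + 6 ≥ 8n for n ≥ 1, this is ≤ 72/(8·8n) = (9/8)/n.
So |(-4n - 12)/(8n + 6) + 1/2| < ε whenever n > (9/8)/ε.
Take N = (9/8)/ε. If n > N then |(-4n - 12)/(8n + 6) + 1/2| ≤ (9/8)/n < ε.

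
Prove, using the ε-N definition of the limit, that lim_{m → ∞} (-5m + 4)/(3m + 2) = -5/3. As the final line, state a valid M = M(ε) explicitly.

Let ε > 0. For m ≥ 1, |(-5m + 4)/(3m + 2) + 5/3| = |22|/(3(3m + 2)) = 22/(3(3m + 2)).
Since 3m + 2 ≥ 3m for m ≥ 1, this is ≤ 22/(3·3m) = (22/9)/m.
So |(-5m + 4)/(3m + 2) + 5/3| < ε whenever m > (22/9)/ε.
Take M = (22/9)/ε. If m > M then |(-5m + 4)/(3m + 2) + 5/3| ≤ (22/9)/m < ε.

M = (22/9)/ε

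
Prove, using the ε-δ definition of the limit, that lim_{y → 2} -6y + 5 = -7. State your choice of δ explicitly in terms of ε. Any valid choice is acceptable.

Let ε > 0. We need δ > 0 so that 0 < |y − 2| < δ implies |(-6y + 5) + 7| < ε.
Since (-6y + 5) + 7 = -6(y − 2), we have |(-6y + 5) + 7| = 6|y − 2|.
Thus it suffices that |y − 2| < ε/6.
Take δ = ε/6. If 0 < |y − 2| < δ then |(-6y + 5) + 7| = 6|y − 2| < 6·(ε/6) = ε.

δ = ε/6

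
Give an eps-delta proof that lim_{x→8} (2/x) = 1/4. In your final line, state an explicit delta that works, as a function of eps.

Suppose eps > 0. We seek delta > 0 such that 0 < |x − 8| < delta implies |2/x − (1/4)| < eps.
|2/x − (1/4)| = 2·|8 − x|/(8·|x|) = 2|x − 8|/(8|x|).
Require delta ≤ 4 so that |x| > 8 − 4 = 4, hence 8|x| > 32.
Then |2/x − (1/4)| < 2|x − 8|/32, which is < eps when |x − 8| < 16eps.
Take delta = min(4, 16eps). Then 0 < |x − 8| < delta gives both |x − 8| < 4 and |x − 8| < 16eps, so |2/x − (1/4)| < eps.

delta = min(4, 16eps)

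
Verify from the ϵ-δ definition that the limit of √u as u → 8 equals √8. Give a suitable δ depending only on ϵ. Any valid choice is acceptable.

Let ϵ > 0. We want δ > 0 such that 0 < |u − 8| < δ implies |√u − √8| < ϵ.
Multiplying by the conjugate, |√u − √8| = |u − 8|/(√u + √8).
Restrict δ ≤ 8 so that |u − 8| < 8 forces u > 0, and then √u + √8 > √8.
Hence |√u − √8| < |u − 8|/√8, which is < ϵ once |u − 8| < √8·ϵ.
Take δ = min(8, √8·ϵ). If 0 < |u − 8| < δ then u > 0 and |√u − √8| < |u − 8|/√8 < ϵ.

δ = min(8, √8·ϵ)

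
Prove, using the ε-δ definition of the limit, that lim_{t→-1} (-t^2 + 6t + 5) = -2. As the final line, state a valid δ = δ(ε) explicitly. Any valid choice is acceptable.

Let ε > 0 be given. We want δ > 0 such that 0 < |t + 1| < δ implies |(-t^2 + 6t + 5) + 2| < ε.
(-t^2 + 6t + 5) + 2 = -t^2 + 6t + 7 = (t + 1)(-t + 7).
So |(-t^2 + 6t + 5) + 2| = |t + 1|·|-t + 7|.
Require δ ≤ 1. Then |t + 1| < 1 gives |t| < 2, and by the triangle inequality |-t + 7| ≤ 2 + 7 = 9.
Hence |(-t^2 + 6t + 5) + 2| ≤ 9|t + 1| < ε provided |t + 1| < ε/9.
Take δ = min(1, ε/9). Then 0 < |t + 1| < δ gives both |t + 1| < 1 and |t + 1| < ε/9, so |(-t^2 + 6t + 5) + 2| < ε.

δ = min(1, ε/9)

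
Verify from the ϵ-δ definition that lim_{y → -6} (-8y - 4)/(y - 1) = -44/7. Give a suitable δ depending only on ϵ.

δ = min(7/2, (49/24)ϵ)

Fix ϵ > 0. We want δ > 0 with 0 < |y + 6| < δ ⇒ |(-8y - 4)/(y - 1) + 44/7| < ϵ.
Combining over a common denominator, (-8y - 4)/(y - 1) + 44/7 = [(-8y - 4)·(-7) − 44·(y - 1)] / [(-7)·(y - 1)] = 12(y + 6) / ((-7)(y - 1)).
So |(-8y - 4)/(y - 1) + 44/7| = 12|y + 6| / (7·|y − 1|).
Require δ ≤ 7/2, so |y − 1| ≥ |-7| − |y + 6| > 7 − 7/2 = 7/2.
Hence |(-8y - 4)/(y - 1) + 44/7| < 12|y + 6|/(7·(7/2)) = (24/49)|y + 6|, which is < ϵ once |y + 6| < (49/24)ϵ.
Take δ = min(7/2, (49/24)ϵ). Then 0 < |y + 6| < δ forces both bounds, so |(-8y - 4)/(y - 1) + 44/7| < ϵ.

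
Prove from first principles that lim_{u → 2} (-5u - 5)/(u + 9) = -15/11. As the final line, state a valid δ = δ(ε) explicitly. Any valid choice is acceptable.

δ = min(11/2, (121/80)ε)

Let ε > 0. We want δ > 0 with 0 < |u − 2| < δ ⇒ |(-5u - 5)/(u + 9) + 15/11| < ε.
Combining over a common denominator, (-5u - 5)/(u + 9) + 15/11 = [(-5u - 5)·11 − (-15)·(u + 9)] / [11·(u + 9)] = -40(u − 2) / (11(u + 9)).
So |(-5u - 5)/(u + 9) + 15/11| = 40|u − 2| / (11·|u + 9|).
Require δ ≤ 11/2, so |u + 9| ≥ |11| − |u − 2| > 11 − 11/2 = 11/2.
Hence |(-5u - 5)/(u + 9) + 15/11| < 40|u − 2|/(11·(11/2)) = (80/121)|u − 2|, which is < ε once |u − 2| < (121/80)ε.
Take δ = min(11/2, (121/80)ε). Then 0 < |u − 2| < δ forces both bounds, so |(-5u - 5)/(u + 9) + 15/11| < ε.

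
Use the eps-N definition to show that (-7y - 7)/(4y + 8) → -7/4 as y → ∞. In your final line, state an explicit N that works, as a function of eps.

N = (7/4)/eps

Let eps > 0 be given. We seek N > 0 such that y > N implies |(-7y - 7)/(4y + 8) + 7/4| < eps.
(-7y - 7)/(4y + 8) + 7/4 = (4(-7y - 7) − (-7)(4y + 8)) / (4(4y + 8)) = 28/(4(4y + 8)).
For y > 0 we have 4y + 8 > 4y, so |(-7y - 7)/(4y + 8) + 7/4| = 28/(4(4y + 8)) < 28/(4·4y) = (7/4)/y.
Thus |(-7y - 7)/(4y + 8) + 7/4| < eps whenever y > (7/4)/eps.
Take N = (7/4)/eps. If y > N then |(-7y - 7)/(4y + 8) + 7/4| < (7/4)/y < eps.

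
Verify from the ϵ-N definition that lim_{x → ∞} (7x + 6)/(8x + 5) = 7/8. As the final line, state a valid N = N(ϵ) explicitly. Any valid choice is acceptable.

N = (13/64)/ϵ

Let ϵ > 0 be given. We seek N > 0 such that x > N implies |(7x + 6)/(8x + 5) − (7/8)| < ϵ.
(7x + 6)/(8x + 5) − (7/8) = (8(7x + 6) − 7(8x + 5)) / (8(8x + 5)) = 13/(8(8x + 5)).
For x > 0 we have 8x + 5 > 8x, so |(7x + 6)/(8x + 5) − (7/8)| = 13/(8(8x + 5)) < 13/(8·8x) = (13/64)/x.
Thus |(7x + 6)/(8x + 5) − (7/8)| < ϵ whenever x > (13/64)/ϵ.
Take N = (13/64)/ϵ. If x > N then |(7x + 6)/(8x + 5) − (7/8)| < (13/64)/x < ϵ.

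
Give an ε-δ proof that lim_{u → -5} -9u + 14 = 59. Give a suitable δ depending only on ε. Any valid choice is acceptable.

Fix ε > 0. We need δ > 0 so that 0 < |u + 5| < δ implies |(-9u + 14) − 59| < ε.
Since (-9u + 14) − 59 = -9(u + 5), we have |(-9u + 14) − 59| = 9|u + 5|.
So 9|u + 5| < ε exactly when |u + 5| < ε/9.
Choosing δ = ε/9 gives |(-9u + 14) − 59| = 9|u + 5| < ε whenever |u + 5| < δ.

δ = ε/9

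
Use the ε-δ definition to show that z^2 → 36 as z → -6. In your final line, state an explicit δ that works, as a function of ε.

Let ε > 0. We seek δ > 0 with 0 < |z + 6| < δ ⇒ |z^2 − 36| < ε.
Factor: z^2 − 36 = (z + 6)(z - 6), so |z^2 − 36| = |z + 6|·|z - 6|.
Restrict δ ≤ 2. Then |z + 6| < 2 gives |z| < 8, so by the triangle inequality |z - 6| ≤ 8 + 6 = 14.
Hence |z^2 − 36| ≤ 14|z + 6|, which is < ε once |z + 6| < ε/14.
Take δ = min(2, ε/14). If 0 < |z + 6| < δ then both bounds hold and |z^2 − 36| ≤ 14|z + 6| < 14·(ε/14) = ε.

δ = min(2, ε/14)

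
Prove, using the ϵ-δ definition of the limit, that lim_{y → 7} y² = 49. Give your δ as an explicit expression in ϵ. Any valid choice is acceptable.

Let ϵ > 0 be given. We seek δ > 0 with 0 < |y − 7| < δ ⇒ |y² − 49| < ϵ.
Factor: y² − 49 = (y − 7)(y + 7), so |y² − 49| = |y − 7|·|y + 7|.
Impose δ ≤ 2 so that |y| < 9; then |y + 7| ≤ 16.
Hence |y² − 49| ≤ 16|y − 7|, which is < ϵ once |y − 7| < ϵ/16.
Take δ = min(2, ϵ/16). If 0 < |y − 7| < δ then both bounds hold and |y² − 49| ≤ 16|y − 7| < 16·(ϵ/16) = ϵ.

δ = min(2, ϵ/16)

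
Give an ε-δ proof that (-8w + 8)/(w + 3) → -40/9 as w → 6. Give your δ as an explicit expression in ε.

Suppose ε > 0. We want δ > 0 with 0 < |w − 6| < δ ⇒ |(-8w + 8)/(w + 3) + 40/9| < ε.
Combining over a common denominator, (-8w + 8)/(w + 3) + 40/9 = [(-8w + 8)·9 − (-40)·(w + 3)] / [9·(w + 3)] = -32(w − 6) / (9(w + 3)).
So |(-8w + 8)/(w + 3) + 40/9| = 32|w − 6| / (9·|w + 3|).
Require δ ≤ 9/2, so |w + 3| ≥ |9| − |w − 6| > 9 − 9/2 = 9/2.
Hence |(-8w + 8)/(w + 3) + 40/9| < 32|w − 6|/(9·(9/2)) = (64/81)|w − 6|, which is < ε once |w − 6| < (81/64)ε.
Take δ = min(9/2, (81/64)ε). Then 0 < |w − 6| < δ forces both bounds, so |(-8w + 8)/(w + 3) + 40/9| < ε.

δ = min(9/2, (81/64)ε)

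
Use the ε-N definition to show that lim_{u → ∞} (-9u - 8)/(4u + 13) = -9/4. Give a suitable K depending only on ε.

K = (85/16)/ε

Let ε > 0 be given. We seek K > 0 such that u > K implies |(-9u - 8)/(4u + 13) + 9/4| < ε.
(-9u - 8)/(4u + 13) + 9/4 = (4(-9u - 8) − (-9)(4u + 13)) / (4(4u + 13)) = 85/(4(4u + 13)).
For u > 0 we have 4u + 13 > 4u, so |(-9u - 8)/(4u + 13) + 9/4| = 85/(4(4u + 13)) < 85/(4·4u) = (85/16)/u.
Thus |(-9u - 8)/(4u + 13) + 9/4| < ε whenever u > (85/16)/ε.
Take K = (85/16)/ε. If u > K then |(-9u - 8)/(4u + 13) + 9/4| < (85/16)/u < ε.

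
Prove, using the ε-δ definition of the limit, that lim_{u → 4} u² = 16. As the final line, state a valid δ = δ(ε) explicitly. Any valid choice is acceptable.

Fix ε > 0. We seek δ > 0 with 0 < |u − 4| < δ ⇒ |u² − 16| < ε.
Factor: u² − 16 = (u − 4)(u + 4), so |u² − 16| = |u − 4|·|u + 4|.
Impose δ ≤ 1 so that |u| < 5; then |u + 4| ≤ 9.
Hence |u² − 16| ≤ 9|u − 4|, which is < ε once |u − 4| < ε/9.
Take δ = min(1, ε/9). If 0 < |u − 4| < δ then both bounds hold and |u² − 16| ≤ 9|u − 4| < 9·(ε/9) = ε.

δ = min(1, ε/9)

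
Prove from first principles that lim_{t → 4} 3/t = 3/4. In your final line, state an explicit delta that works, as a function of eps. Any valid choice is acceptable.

Let eps > 0 be given. We seek delta > 0 such that 0 < |t − 4| < delta implies |3/t − (3/4)| < eps.
|3/t − (3/4)| = 3·|4 − t|/(4·|t|) = 3|t − 4|/(4|t|).
Restrict delta ≤ 2. Then |t − 4| < 2 gives |t| > 2, so 4|t| > 8.
Then |3/t − (3/4)| < 3|t − 4|/8, which is < eps when |t − 4| < (8/3)eps.
Take delta = min(2, (8/3)eps). Then 0 < |t − 4| < delta gives both |t − 4| < 2 and |t − 4| < (8/3)eps, so |3/t − (3/4)| < eps.

delta = min(2, (8/3)eps)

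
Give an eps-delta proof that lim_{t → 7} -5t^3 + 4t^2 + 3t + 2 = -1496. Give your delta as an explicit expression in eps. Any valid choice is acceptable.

Fix eps > 0. We want delta > 0 such that 0 < |t − 7| < delta implies |(-5t^3 + 4t^2 + 3t + 2) + 1496| < eps.
(-5t^3 + 4t^2 + 3t + 2) + 1496 = -5t^3 + 4t^2 + 3t + 1498 = (t − 7)(-5t^2 - 31t - 214).
So |(-5t^3 + 4t^2 + 3t + 2) + 1496| = |t − 7|·|-5t^2 - 31t - 214|.
Assume first that |t − 7| < 2, so |t| < 9. Then |-5t^2 - 31t - 214| ≤ 5·9^2 + 31·9 + 214 = 898.
Hence |(-5t^3 + 4t^2 + 3t + 2) + 1496| ≤ 898|t − 7| < eps provided |t − 7| < eps/898.
Choosing delta = min(2, eps/898) ensures both conditions, hence |(-5t^3 + 4t^2 + 3t + 2) + 1496| < eps.

delta = min(2, eps/898)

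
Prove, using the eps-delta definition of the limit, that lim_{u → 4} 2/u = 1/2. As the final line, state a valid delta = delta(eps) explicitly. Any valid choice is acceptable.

Let eps > 0. We seek delta > 0 such that 0 < |u − 4| < delta implies |2/u − (1/2)| < eps.
|2/u − (1/2)| = 2·|4 − u|/(4·|u|) = 2|u − 4|/(4|u|).
Restrict delta ≤ 2. Then |u − 4| < 2 gives |u| > 2, so 4|u| > 8.
Then |2/u − (1/2)| < 2|u − 4|/8, which is < eps when |u − 4| < 4eps.
Take delta = min(2, 4eps). Then 0 < |u − 4| < delta gives both |u − 4| < 2 and |u − 4| < 4eps, so |2/u − (1/2)| < eps.

delta = min(2, 4eps)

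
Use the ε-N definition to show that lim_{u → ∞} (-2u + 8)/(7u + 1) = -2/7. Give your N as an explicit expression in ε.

N = (58/49)/ε

Let ε > 0. We seek N > 0 such that u > N implies |(-2u + 8)/(7u + 1) + 2/7| < ε.
(-2u + 8)/(7u + 1) + 2/7 = (7(-2u + 8) − (-2)(7u + 1)) / (7(7u + 1)) = 58/(7(7u + 1)).
For u > 0 we have 7u + 1 > 7u, so |(-2u + 8)/(7u + 1) + 2/7| = 58/(7(7u + 1)) < 58/(7·7u) = (58/49)/u.
Thus |(-2u + 8)/(7u + 1) + 2/7| < ε whenever u > (58/49)/ε.
Take N = (58/49)/ε. If u > N then |(-2u + 8)/(7u + 1) + 2/7| < (58/49)/u < ε.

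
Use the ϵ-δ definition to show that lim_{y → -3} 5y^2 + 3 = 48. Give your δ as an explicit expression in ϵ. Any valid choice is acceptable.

Fix ϵ > 0. We want δ > 0 such that 0 < |y + 3| < δ implies |(5y^2 + 3) − 48| < ϵ.
(5y^2 + 3) − 48 = 5y^2 - 45 = (y + 3)(5y - 15).
So |(5y^2 + 3) − 48| = |y + 3|·|5y - 15|.
Assume first that |y + 3| < 2, so |y| < 5. Then |5y - 15| ≤ 5·5 + 15 = 40.
Hence |(5y^2 + 3) − 48| ≤ 40|y + 3| < ϵ provided |y + 3| < ϵ/40.
Choosing δ = min(2, ϵ/40) ensures both conditions, hence |(5y^2 + 3) − 48| < ϵ.

δ = min(2, ϵ/40)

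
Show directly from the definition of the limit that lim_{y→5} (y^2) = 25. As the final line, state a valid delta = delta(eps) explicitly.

Let eps > 0 be given. We seek delta > 0 with 0 < |y − 5| < delta ⇒ |y^2 − 25| < eps.
Factor: y^2 − 25 = (y − 5)(y + 5), so |y^2 − 25| = |y − 5|·|y + 5|.
Impose delta ≤ 2 so that |y| < 7; then |y + 5| ≤ 12.
Hence |y^2 − 25| ≤ 12|y − 5|, which is < eps once |y − 5| < eps/12.
Take delta = min(2, eps/12). If 0 < |y − 5| < delta then both bounds hold and |y^2 − 25| ≤ 12|y − 5| < 12·(eps/12) = eps.

delta = min(2, eps/12)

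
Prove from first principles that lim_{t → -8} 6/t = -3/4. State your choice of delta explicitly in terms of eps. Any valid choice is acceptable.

delta = min(4, (16/3)eps)

Suppose eps > 0. We seek delta > 0 such that 0 < |t + 8| < delta implies |6/t + 3/4| < eps.
|6/t + 3/4| = 6·|-8 − t|/(8·|t|) = 6|t + 8|/(8|t|).
Restrict delta ≤ 4. Then |t + 8| < 4 gives |t| > 4, so 8|t| > 32.
Then |6/t + 3/4| < 6|t + 8|/32, which is < eps when |t + 8| < (16/3)eps.
Take delta = min(4, (16/3)eps). Then 0 < |t + 8| < delta gives both |t + 8| < 4 and |t + 8| < (16/3)eps, so |6/t + 3/4| < eps.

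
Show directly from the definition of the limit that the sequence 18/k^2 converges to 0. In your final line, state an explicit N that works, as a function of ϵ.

Suppose ϵ > 0. For k ≥ 1, |18/k^2 − 0| = 18/k^2.
18/k^2 < ϵ ⇔ k^2 > 18/ϵ ⇔ k > (18/ϵ)^{1/2}.
Take N = (18/ϵ)^{1/2}. Then k > N implies 18/k^2 < ϵ.

N = (18/ϵ)^{1/2}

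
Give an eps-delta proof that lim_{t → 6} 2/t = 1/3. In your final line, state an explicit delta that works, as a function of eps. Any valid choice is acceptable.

delta = min(3, 9eps)

Let eps > 0. We seek delta > 0 such that 0 < |t − 6| < delta implies |2/t − (1/3)| < eps.
|2/t − (1/3)| = 2·|6 − t|/(6·|t|) = 2|t − 6|/(6|t|).
Require delta ≤ 3 so that |t| > 6 − 3 = 3, hence 6|t| > 18.
Then |2/t − (1/3)| < 2|t − 6|/18, which is < eps when |t − 6| < 9eps.
Take delta = min(3, 9eps). Then 0 < |t − 6| < delta gives both |t − 6| < 3 and |t − 6| < 9eps, so |2/t − (1/3)| < eps.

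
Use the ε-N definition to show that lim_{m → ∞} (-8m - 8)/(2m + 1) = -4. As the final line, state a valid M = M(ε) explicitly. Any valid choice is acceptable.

M = 2/ε

Fix ε > 0. For m ≥ 1, |(-8m - 8)/(2m + 1) + 4| = |-8|/(2(2m + 1)) = 8/(2(2m + 1)).
Since 2m + 1 ≥ 2m for m ≥ 1, this is ≤ 8/(2·2m) = 2/m.
So |(-8m - 8)/(2m + 1) + 4| < ε whenever m > 2/ε.
Take M = 2/ε. If m > M then |(-8m - 8)/(2m + 1) + 4| ≤ 2/m < ε.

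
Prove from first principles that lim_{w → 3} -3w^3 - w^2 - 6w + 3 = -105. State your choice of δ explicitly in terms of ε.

Let ε > 0. We want δ > 0 such that 0 < |w − 3| < δ implies |(-3w^3 - w^2 - 6w + 3) + 105| < ε.
(-3w^3 - w^2 - 6w + 3) + 105 = -3w^3 - w^2 - 6w + 108 = (w − 3)(-3w^2 - 10w - 36).
So |(-3w^3 - w^2 - 6w + 3) + 105| = |w − 3|·|-3w^2 - 10w - 36|.
Require δ ≤ 2. Then |w − 3| < 2 gives |w| < 5, and by the triangle inequality |-3w^2 - 10w - 36| ≤ 3·5^2 + 10·5 + 36 = 161.
Hence |(-3w^3 - w^2 - 6w + 3) + 105| ≤ 161|w − 3| < ε provided |w − 3| < ε/161.
Choosing δ = min(2, ε/161) ensures both conditions, hence |(-3w^3 - w^2 - 6w + 3) + 105| < ε.

δ = min(2, ε/161)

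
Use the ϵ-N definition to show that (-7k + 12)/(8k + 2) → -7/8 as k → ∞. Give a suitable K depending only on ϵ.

Let ϵ > 0. For k ≥ 1, |(-7k + 12)/(8k + 2) + 7/8| = |110|/(8(8k + 2)) = 110/(8(8k + 2)).
Since 8k + 2 ≥ 8k for k ≥ 1, this is ≤ 110/(8·8k) = (55/32)/k.
So |(-7k + 12)/(8k + 2) + 7/8| < ϵ whenever k > (55/32)/ϵ.
Take K = (55/32)/ϵ. If k > K then |(-7k + 12)/(8k + 2) + 7/8| ≤ (55/32)/k < ϵ.

K = (55/32)/ϵ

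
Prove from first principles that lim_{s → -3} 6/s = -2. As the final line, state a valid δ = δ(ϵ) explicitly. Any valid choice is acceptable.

Let ϵ > 0. We seek δ > 0 such that 0 < |s + 3| < δ implies |6/s + 2| < ϵ.
|6/s + 2| = 6·|-3 − s|/(3·|s|) = 6|s + 3|/(3|s|).
Require δ ≤ 3/2 so that |s| > 3 − 3/2 = 3/2, hence 3|s| > 9/2.
Then |6/s + 2| < 6|s + 3|/(9/2), which is < ϵ when |s + 3| < (3/4)ϵ.
Take δ = min(3/2, (3/4)ϵ). Then 0 < |s + 3| < δ gives both |s + 3| < 3/2 and |s + 3| < (3/4)ϵ, so |6/s + 2| < ϵ.

δ = min(3/2, (3/4)ϵ)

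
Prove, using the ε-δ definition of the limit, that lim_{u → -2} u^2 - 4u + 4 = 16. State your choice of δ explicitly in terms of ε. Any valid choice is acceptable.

Suppose ε > 0. We want δ > 0 such that 0 < |u + 2| < δ implies |(u^2 - 4u + 4) − 16| < ε.
(u^2 - 4u + 4) − 16 = u^2 - 4u - 12 = (u + 2)(u - 6).
So |(u^2 - 4u + 4) − 16| = |u + 2|·|u - 6|.
Require δ ≤ 1. Then |u + 2| < 1 gives |u| < 3, and by the triangle inequality |u - 6| ≤ 3 + 6 = 9.
Hence |(u^2 - 4u + 4) − 16| ≤ 9|u + 2| < ε provided |u + 2| < ε/9.
Take δ = min(1, ε/9). Then 0 < |u + 2| < δ gives both |u + 2| < 1 and |u + 2| < ε/9, so |(u^2 - 4u + 4) − 16| < ε.

δ = min(1, ε/9)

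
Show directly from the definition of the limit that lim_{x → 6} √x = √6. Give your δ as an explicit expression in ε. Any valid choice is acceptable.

δ = min(6, √6·ε)

Let ε > 0. We want δ > 0 such that 0 < |x − 6| < δ implies |√x − √6| < ε.
Multiplying by the conjugate, |√x − √6| = |x − 6|/(√x + √6).
Restrict δ ≤ 6 so that |x − 6| < 6 forces x > 0, and then √x + √6 > √6.
Hence |√x − √6| < |x − 6|/√6, which is < ε once |x − 6| < √6·ε.
Take δ = min(6, √6·ε). If 0 < |x − 6| < δ then x > 0 and |√x − √6| < |x − 6|/√6 < ε.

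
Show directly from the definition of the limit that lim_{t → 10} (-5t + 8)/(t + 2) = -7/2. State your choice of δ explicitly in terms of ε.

δ = min(6, 4ε)

Let ε > 0. We want δ > 0 with 0 < |t − 10| < δ ⇒ |(-5t + 8)/(t + 2) + 7/2| < ε.
Combining over a common denominator, (-5t + 8)/(t + 2) + 7/2 = [(-5t + 8)·12 − (-42)·(t + 2)] / [12·(t + 2)] = -18(t − 10) / (12(t + 2)).
So |(-5t + 8)/(t + 2) + 7/2| = 18|t − 10| / (12·|t + 2|).
Require δ ≤ 6, so |t + 2| ≥ |12| − |t − 10| > 12 − 6 = 6.
Hence |(-5t + 8)/(t + 2) + 7/2| < 18|t − 10|/(12·6) = (1/4)|t − 10|, which is < ε once |t − 10| < 4ε.
Take δ = min(6, 4ε). Then 0 < |t − 10| < δ forces both bounds, so |(-5t + 8)/(t + 2) + 7/2| < ε.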